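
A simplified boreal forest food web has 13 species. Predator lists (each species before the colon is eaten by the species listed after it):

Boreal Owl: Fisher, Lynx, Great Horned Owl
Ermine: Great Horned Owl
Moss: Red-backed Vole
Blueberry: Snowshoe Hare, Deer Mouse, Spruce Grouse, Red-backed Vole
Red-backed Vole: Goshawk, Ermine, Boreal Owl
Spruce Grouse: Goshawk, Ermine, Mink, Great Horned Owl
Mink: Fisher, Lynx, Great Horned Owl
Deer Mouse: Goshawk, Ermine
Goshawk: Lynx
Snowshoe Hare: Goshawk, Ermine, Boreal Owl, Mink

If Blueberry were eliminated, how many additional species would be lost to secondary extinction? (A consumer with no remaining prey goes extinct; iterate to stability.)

4

Remove Blueberry.
Round 1: Snowshoe Hare (all prey gone), Deer Mouse (all prey gone), Spruce Grouse (all prey gone) → extinct.
Round 2: Mink (all prey gone) → extinct.
No further losses. Total secondary extinctions: 4.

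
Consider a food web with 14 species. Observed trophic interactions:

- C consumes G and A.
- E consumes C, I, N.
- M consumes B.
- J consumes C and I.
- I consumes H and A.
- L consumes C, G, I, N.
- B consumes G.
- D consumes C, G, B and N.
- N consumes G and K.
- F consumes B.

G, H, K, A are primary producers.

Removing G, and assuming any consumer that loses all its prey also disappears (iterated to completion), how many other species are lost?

Remove G.
Round 1: B (all prey gone) → extinct.
Round 2: F (all prey gone), M (all prey gone) → extinct.
No further losses. Total secondary extinctions: 3.

3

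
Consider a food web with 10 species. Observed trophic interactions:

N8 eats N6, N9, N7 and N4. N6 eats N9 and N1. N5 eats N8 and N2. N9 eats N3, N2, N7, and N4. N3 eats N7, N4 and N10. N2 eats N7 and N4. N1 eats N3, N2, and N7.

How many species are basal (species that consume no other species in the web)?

3

Basal species (no prey listed): N10, N7, N4.
Count: 3.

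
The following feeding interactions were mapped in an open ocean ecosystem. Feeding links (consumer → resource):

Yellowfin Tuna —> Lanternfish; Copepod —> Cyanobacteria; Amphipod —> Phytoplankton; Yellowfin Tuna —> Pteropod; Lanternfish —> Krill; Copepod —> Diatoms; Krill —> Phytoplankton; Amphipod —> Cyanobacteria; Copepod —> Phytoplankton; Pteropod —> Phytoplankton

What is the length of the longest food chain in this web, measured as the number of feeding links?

3 links

One longest chain: Phytoplankton → Krill → Lanternfish → Yellowfin Tuna.
It has 4 species and 3 links.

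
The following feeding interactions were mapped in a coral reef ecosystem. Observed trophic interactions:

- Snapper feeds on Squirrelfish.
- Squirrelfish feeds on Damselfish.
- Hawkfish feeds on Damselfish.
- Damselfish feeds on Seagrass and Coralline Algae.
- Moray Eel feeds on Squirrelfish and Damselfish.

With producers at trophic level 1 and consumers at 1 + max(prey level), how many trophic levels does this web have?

Producers (level 1): Coralline Algae, Seagrass.
Coralline Algae → Damselfish → Squirrelfish → Snapper gives Snapper level 4.
No species has a prey at level 4, so no species reaches level 5.

4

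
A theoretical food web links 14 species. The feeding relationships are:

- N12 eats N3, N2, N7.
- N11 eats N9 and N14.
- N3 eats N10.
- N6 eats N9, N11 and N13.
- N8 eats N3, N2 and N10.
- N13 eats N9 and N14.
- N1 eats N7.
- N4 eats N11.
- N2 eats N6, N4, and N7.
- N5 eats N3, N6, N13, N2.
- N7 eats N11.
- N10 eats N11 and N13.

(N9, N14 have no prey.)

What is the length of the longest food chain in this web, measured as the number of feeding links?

One longest chain: N9 → N13 → N10 → N3 → N12.
It has 5 species and 4 links.

4 links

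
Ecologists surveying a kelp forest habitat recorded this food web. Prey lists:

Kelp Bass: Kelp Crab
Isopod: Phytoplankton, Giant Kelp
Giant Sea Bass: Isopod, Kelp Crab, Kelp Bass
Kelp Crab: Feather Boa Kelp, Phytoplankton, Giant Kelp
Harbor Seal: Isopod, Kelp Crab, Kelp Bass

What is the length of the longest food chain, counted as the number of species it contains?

One longest chain: Feather Boa Kelp → Kelp Crab → Kelp Bass → Harbor Seal.
It has 4 species and 3 links.

4 species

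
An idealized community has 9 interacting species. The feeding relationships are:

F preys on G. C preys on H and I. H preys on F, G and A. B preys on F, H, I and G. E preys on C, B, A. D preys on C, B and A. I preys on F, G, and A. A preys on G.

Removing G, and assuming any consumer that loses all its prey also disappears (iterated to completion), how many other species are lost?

Remove G.
Round 1: A (all prey gone), F (all prey gone) → extinct.
Round 2: I (all prey gone), H (all prey gone) → extinct.
Round 3: B (all prey gone), C (all prey gone) → extinct.
Round 4: D (all prey gone), E (all prey gone) → extinct.
No further losses. Total secondary extinctions: 8.

8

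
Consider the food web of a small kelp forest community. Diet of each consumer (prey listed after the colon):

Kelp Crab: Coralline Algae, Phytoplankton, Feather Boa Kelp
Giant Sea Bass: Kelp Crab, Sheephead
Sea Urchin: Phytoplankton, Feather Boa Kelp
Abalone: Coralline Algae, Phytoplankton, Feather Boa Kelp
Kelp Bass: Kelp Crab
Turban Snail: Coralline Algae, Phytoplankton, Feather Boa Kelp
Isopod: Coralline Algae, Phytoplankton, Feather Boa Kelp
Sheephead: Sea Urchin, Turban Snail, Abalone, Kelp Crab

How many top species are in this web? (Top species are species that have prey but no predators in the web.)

3

Top species (has prey, but nothing eats it): Isopod, Kelp Bass, Giant Sea Bass.
Count: 3.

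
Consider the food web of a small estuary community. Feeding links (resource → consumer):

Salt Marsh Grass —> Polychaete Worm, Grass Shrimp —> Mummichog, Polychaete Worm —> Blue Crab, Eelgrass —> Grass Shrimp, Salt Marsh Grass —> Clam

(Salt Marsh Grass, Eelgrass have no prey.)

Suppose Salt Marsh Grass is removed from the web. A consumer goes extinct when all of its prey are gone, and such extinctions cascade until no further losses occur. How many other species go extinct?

3

Remove Salt Marsh Grass.
Round 1: Clam (all prey gone), Polychaete Worm (all prey gone) → extinct.
Round 2: Blue Crab (all prey gone) → extinct.
No further losses. Total secondary extinctions: 3.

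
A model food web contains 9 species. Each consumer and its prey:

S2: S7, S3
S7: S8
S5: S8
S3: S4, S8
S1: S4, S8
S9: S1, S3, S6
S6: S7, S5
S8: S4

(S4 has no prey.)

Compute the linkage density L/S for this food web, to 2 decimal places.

L/S = 1.56

There are L = 14 links among S = 9 species.
L/S = 14/9 = 1.5556 ≈ 1.56.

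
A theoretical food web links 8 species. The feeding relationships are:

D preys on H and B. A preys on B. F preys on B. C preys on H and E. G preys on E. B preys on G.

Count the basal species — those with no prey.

Basal species (no prey listed): H, E.
Count: 2.

2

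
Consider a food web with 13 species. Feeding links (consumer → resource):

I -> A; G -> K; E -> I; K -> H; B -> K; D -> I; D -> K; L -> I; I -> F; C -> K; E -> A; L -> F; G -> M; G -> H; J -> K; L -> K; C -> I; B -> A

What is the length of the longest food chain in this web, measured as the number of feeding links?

2 links

One longest chain: A → I → E.
It has 3 species and 2 links.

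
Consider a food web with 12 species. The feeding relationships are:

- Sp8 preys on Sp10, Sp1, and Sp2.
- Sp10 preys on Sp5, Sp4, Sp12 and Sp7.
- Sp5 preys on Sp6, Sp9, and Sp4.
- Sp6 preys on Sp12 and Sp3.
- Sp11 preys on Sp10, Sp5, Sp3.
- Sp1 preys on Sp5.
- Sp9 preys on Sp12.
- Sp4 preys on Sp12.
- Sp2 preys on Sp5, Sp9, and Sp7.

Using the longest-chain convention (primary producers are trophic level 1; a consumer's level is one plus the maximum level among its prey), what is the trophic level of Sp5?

Sp12 is a producer → level 1.
Sp9 eats Sp12 → level 2.
Sp5 eats Sp9 (level 2); other prey at levels: Sp6 2, Sp4 2 → level 3.

Trophic level 3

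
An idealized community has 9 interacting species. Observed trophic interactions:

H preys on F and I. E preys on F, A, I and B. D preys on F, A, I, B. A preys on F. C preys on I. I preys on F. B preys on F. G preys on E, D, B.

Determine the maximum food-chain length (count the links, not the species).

3 links

One longest chain: F → A → D → G.
It has 4 species and 3 links.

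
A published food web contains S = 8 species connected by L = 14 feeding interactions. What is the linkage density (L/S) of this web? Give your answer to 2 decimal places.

L/S = 1.75

There are L = 14 links among S = 8 species.
L/S = 14/8 = 1.7500 ≈ 1.75.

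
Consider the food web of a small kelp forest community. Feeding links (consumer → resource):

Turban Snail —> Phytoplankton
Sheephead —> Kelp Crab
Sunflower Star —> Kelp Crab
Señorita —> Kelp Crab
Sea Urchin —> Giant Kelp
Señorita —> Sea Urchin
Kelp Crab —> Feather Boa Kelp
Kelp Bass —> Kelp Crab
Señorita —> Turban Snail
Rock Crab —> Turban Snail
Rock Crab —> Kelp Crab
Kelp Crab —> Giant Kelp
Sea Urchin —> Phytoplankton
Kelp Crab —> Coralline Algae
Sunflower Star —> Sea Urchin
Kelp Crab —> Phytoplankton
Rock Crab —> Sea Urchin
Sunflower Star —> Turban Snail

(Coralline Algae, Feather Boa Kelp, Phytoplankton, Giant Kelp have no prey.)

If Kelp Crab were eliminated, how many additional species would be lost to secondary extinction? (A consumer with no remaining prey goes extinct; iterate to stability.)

Remove Kelp Crab.
Round 1: Kelp Bass (all prey gone), Sheephead (all prey gone) → extinct.
No further losses. Total secondary extinctions: 2.

2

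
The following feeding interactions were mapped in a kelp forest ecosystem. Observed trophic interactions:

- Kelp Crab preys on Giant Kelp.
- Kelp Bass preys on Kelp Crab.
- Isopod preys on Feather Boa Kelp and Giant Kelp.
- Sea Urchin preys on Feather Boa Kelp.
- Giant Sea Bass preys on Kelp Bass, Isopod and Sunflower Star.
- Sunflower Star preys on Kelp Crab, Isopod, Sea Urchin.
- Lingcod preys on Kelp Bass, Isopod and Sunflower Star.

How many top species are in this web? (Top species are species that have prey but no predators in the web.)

Top species (has prey, but nothing eats it): Lingcod, Giant Sea Bass.
Count: 2.

2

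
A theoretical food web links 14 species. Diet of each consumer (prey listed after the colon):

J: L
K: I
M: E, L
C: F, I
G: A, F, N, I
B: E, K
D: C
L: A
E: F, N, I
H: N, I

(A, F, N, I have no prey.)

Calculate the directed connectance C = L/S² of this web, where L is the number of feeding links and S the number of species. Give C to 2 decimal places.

The web has S = 14 species and L = 19 feeding links.
C = L / S² = 19 / 196 = 0.0969 ≈ 0.10.

C = 0.10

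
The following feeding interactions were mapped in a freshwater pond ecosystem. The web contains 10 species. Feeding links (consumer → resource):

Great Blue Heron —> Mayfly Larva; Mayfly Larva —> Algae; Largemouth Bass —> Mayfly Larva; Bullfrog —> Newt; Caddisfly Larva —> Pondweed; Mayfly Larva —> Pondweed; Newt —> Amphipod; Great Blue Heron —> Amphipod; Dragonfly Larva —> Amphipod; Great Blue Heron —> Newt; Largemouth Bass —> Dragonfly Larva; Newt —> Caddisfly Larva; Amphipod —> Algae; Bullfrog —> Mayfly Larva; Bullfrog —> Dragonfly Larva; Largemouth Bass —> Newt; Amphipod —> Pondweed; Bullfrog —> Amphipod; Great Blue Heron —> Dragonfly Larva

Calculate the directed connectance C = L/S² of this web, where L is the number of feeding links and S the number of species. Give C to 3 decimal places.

The web has S = 10 species and L = 19 feeding links.
C = L / S² = 19 / 100 = 0.1900 ≈ 0.190.

C = 0.190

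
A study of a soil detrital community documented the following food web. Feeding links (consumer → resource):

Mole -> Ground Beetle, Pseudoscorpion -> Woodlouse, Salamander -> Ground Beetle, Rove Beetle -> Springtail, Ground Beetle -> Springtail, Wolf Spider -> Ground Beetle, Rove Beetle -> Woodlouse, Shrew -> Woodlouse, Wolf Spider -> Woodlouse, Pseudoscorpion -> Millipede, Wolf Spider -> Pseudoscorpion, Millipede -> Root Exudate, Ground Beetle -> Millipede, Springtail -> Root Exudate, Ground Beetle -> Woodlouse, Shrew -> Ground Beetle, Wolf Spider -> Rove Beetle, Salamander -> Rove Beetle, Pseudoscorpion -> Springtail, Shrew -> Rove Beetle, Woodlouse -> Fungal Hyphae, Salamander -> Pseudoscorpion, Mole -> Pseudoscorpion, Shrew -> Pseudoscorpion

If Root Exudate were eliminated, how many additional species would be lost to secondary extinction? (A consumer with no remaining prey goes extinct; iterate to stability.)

Remove Root Exudate.
Round 1: Millipede (all prey gone), Springtail (all prey gone) → extinct.
No further losses. Total secondary extinctions: 2.

2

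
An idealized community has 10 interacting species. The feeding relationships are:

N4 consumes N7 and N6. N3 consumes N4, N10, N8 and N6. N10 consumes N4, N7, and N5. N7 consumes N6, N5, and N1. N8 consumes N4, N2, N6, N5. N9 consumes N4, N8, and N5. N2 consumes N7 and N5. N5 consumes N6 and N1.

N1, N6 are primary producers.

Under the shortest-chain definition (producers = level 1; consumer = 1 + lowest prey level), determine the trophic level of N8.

Trophic level 2

N6 is a producer → level 1.
N8 eats N6 → level 2.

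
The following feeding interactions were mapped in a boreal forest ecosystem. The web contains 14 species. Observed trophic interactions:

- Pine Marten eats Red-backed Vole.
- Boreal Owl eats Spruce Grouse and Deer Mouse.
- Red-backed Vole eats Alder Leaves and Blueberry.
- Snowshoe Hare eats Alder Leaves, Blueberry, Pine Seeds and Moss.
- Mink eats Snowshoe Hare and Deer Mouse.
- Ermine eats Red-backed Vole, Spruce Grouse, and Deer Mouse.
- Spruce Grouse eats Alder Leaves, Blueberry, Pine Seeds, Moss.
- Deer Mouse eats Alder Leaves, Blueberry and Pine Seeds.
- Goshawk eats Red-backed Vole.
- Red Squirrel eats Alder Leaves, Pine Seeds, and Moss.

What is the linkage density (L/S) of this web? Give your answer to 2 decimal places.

There are L = 25 links among S = 14 species.
L/S = 25/14 = 1.7857 ≈ 1.79.

L/S = 1.79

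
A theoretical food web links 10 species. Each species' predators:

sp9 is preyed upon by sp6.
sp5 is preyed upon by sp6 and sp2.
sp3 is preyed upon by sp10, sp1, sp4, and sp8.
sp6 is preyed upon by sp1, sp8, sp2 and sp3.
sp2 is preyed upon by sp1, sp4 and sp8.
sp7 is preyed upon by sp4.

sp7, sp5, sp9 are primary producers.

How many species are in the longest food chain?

One longest chain: sp5 → sp6 → sp3 → sp10.
It has 4 species and 3 links.

4 species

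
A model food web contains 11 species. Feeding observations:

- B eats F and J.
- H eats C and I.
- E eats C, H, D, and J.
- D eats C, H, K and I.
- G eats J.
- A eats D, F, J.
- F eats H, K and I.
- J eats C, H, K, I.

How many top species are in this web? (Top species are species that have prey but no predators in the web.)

Top species (has prey, but nothing eats it): E, A, G, B.
Count: 4.

4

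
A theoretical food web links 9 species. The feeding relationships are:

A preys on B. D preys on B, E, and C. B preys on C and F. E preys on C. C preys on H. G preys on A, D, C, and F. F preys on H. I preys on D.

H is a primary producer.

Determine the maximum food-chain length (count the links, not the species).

4 links

One longest chain: H → C → E → D → I.
It has 5 species and 4 links.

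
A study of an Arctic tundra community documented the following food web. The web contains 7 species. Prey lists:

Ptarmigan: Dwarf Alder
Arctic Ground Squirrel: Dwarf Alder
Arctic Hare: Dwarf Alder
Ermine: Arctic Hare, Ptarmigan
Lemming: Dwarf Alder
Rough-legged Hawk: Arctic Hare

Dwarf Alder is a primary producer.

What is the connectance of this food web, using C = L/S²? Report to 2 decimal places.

C = 0.14

The web has S = 7 species and L = 7 feeding links.
C = L / S² = 7 / 49 = 0.1429 ≈ 0.14.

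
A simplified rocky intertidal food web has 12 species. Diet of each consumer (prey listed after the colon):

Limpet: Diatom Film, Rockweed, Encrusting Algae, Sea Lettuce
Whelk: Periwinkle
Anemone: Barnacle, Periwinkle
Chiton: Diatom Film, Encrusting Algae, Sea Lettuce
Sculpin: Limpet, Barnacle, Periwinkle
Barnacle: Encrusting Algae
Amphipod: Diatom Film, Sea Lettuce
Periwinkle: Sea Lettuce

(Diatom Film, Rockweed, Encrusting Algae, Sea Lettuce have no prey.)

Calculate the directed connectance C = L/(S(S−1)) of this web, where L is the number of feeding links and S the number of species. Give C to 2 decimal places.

C = 0.13

The web has S = 12 species and L = 17 feeding links.
C = L / (S(S−1)) = 17 / 132 = 0.1288 ≈ 0.13.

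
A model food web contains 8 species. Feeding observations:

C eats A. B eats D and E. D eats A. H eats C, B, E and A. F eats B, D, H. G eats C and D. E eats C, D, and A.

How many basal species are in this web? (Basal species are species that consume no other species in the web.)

1

Basal species (no prey listed): A.
Count: 1.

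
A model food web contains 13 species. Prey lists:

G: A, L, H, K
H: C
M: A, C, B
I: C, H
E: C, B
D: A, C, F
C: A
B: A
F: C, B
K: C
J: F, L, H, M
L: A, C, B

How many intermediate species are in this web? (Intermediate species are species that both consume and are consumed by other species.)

7

Intermediate species (has both prey and predators): C, B, F, L, H, M, K.
Count: 7.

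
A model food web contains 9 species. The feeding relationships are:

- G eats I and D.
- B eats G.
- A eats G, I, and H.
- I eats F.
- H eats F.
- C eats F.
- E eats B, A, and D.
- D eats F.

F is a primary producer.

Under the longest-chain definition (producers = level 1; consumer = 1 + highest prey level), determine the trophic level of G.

F is a producer → level 1.
I eats F → level 2.
G eats I (level 2); other prey at levels: D 2 → level 3.

Trophic level 3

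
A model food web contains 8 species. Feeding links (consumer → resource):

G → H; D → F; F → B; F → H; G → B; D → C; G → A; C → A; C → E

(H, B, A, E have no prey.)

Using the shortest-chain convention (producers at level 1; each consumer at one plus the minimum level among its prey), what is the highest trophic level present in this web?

Producers (level 1): H, B, A, E.
Following each consumer down to its lowest-level prey: A → C → D (levels 1 through 3).
All prey of D (C 2, F 2) are at level 2 or above, so D is at level 1 + 2 = 3.
Every consumer has at least one prey at level 2 or below, so none exceeds level 3.

3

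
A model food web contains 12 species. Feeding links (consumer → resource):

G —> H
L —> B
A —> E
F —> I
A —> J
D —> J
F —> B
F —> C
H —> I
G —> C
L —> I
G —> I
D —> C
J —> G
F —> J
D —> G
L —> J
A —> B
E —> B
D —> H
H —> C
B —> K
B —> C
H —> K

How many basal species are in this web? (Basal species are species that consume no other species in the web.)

3

Basal species (no prey listed): K, I, C.
Count: 3.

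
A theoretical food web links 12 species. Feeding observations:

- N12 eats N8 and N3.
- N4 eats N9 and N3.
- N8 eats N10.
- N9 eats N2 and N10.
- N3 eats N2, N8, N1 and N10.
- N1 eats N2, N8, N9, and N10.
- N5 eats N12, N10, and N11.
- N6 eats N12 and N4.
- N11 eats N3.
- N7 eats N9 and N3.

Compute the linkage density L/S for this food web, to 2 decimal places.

L/S = 1.92

There are L = 23 links among S = 12 species.
L/S = 23/12 = 1.9167 ≈ 1.92.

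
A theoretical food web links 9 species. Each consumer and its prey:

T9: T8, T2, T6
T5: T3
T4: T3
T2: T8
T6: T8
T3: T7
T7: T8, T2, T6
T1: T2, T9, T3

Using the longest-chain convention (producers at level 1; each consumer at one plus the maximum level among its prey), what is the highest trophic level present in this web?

5

Producers (level 1): T8.
T8 → T2 → T7 → T3 → T5 gives T5 level 5.
No species has a prey at level 5, so no species reaches level 6.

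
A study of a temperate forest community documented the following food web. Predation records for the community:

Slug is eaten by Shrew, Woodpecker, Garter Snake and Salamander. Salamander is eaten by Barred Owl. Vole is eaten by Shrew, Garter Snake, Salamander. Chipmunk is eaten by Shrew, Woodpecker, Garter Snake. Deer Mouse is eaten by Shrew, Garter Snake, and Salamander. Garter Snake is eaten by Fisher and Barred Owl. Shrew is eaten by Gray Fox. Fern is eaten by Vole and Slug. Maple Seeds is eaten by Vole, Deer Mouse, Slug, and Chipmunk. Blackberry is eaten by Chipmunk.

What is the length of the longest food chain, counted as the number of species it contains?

One longest chain: Fern → Vole → Shrew → Gray Fox.
It has 4 species and 3 links.

4 species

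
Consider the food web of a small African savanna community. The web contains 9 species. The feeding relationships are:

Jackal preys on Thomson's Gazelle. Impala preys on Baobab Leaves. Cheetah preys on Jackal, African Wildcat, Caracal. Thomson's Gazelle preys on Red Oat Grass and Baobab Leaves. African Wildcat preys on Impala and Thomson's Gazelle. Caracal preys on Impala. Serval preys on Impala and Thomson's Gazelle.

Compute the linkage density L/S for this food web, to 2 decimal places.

There are L = 12 links among S = 9 species.
L/S = 12/9 = 1.3333 ≈ 1.33.

L/S = 1.33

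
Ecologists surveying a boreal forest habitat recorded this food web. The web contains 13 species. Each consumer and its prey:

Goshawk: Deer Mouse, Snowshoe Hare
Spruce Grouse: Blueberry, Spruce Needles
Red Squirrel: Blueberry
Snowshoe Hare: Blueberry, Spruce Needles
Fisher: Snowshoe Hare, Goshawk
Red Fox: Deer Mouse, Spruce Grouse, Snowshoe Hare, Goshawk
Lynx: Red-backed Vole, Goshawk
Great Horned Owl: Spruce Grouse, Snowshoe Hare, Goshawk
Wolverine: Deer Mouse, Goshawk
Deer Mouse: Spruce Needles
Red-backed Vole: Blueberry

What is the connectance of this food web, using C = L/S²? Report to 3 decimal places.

The web has S = 13 species and L = 22 feeding links.
C = L / S² = 22 / 169 = 0.1302 ≈ 0.130.

C = 0.130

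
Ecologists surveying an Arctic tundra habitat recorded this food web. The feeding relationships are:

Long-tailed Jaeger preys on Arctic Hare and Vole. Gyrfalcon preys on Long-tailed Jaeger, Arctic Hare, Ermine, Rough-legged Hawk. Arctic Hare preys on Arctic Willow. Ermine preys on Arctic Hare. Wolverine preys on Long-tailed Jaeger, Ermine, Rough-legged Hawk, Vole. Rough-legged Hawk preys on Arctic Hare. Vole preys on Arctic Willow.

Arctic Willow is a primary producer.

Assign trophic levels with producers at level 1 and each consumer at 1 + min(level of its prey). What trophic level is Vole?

Trophic level 2

Arctic Willow is a producer → level 1.
Vole eats Arctic Willow → level 2.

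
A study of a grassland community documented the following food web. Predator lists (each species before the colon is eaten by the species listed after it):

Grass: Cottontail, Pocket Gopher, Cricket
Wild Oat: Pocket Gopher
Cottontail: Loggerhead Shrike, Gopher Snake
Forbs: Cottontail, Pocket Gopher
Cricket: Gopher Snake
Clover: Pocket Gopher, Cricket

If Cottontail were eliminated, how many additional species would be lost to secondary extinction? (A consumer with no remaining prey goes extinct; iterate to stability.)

Remove Cottontail.
Round 1: Loggerhead Shrike (all prey gone) → extinct.
No further losses. Total secondary extinctions: 1.

1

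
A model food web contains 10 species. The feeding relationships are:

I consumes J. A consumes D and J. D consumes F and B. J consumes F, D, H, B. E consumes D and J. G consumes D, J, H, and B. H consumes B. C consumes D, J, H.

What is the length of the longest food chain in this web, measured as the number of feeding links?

One longest chain: B → H → J → I.
It has 4 species and 3 links.

3 links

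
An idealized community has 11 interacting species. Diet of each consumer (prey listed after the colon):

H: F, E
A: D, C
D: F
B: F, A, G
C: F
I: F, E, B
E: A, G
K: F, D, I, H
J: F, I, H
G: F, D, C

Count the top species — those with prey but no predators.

2

Top species (has prey, but nothing eats it): J, K.
Count: 2.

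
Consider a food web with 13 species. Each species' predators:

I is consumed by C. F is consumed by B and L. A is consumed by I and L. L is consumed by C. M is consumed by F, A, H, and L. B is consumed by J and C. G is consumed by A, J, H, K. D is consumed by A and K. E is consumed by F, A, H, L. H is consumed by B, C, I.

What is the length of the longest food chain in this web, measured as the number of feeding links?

3 links

One longest chain: M → F → L → C.
It has 4 species and 3 links.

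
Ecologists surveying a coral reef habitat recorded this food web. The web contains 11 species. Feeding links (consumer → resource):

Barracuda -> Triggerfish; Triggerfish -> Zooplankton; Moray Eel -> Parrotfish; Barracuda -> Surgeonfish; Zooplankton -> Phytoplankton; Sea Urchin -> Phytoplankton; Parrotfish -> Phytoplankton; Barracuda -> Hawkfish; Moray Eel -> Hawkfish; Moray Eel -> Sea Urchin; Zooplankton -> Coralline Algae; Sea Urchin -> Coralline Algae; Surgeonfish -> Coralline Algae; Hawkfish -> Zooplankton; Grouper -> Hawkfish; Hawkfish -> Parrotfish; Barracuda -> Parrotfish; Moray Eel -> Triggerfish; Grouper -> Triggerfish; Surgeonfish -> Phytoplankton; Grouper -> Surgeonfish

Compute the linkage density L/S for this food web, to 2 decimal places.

L/S = 1.91

There are L = 21 links among S = 11 species.
L/S = 21/11 = 1.9091 ≈ 1.91.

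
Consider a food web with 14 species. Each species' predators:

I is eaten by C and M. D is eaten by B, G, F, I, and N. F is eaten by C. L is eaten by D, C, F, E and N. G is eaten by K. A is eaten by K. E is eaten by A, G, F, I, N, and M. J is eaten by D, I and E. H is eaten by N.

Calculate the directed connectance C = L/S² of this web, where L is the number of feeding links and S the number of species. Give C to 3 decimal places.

The web has S = 14 species and L = 25 feeding links.
C = L / S² = 25 / 196 = 0.1276 ≈ 0.128.

C = 0.128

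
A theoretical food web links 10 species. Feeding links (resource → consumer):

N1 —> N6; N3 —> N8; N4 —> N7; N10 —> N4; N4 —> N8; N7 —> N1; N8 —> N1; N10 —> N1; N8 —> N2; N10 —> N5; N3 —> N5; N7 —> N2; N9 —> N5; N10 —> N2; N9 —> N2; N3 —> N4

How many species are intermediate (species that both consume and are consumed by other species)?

Intermediate species (has both prey and predators): N4, N7, N8, N1.
Count: 4.

4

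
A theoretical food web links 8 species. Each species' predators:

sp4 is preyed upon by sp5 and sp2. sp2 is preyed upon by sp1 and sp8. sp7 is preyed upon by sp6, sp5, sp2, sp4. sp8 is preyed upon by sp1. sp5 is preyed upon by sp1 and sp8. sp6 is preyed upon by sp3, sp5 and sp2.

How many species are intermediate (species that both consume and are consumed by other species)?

5

Intermediate species (has both prey and predators): sp6, sp4, sp5, sp2, sp8.
Count: 5.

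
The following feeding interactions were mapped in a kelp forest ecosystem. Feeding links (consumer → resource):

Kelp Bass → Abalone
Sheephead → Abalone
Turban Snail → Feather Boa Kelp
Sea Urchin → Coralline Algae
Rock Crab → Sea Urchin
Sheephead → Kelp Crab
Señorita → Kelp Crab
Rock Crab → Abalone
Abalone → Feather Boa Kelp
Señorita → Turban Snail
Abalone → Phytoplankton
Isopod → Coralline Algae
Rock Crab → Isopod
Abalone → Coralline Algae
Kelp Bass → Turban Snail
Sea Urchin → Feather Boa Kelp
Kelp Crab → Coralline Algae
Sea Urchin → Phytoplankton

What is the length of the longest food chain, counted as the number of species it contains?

3 species

One longest chain: Feather Boa Kelp → Turban Snail → Señorita.
It has 3 species and 2 links.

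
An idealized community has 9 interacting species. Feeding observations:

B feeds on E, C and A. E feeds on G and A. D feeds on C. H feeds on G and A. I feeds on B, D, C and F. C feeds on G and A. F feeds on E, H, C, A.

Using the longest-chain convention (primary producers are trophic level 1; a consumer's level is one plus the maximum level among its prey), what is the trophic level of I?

Trophic level 4

G is a producer → level 1.
C eats G (level 1); other prey at levels: A 1 → level 2.
B eats C (level 2); other prey at levels: A 1, E 2 → level 3.
I eats B (level 3); other prey at levels: C 2, D 3, F 3 → level 4.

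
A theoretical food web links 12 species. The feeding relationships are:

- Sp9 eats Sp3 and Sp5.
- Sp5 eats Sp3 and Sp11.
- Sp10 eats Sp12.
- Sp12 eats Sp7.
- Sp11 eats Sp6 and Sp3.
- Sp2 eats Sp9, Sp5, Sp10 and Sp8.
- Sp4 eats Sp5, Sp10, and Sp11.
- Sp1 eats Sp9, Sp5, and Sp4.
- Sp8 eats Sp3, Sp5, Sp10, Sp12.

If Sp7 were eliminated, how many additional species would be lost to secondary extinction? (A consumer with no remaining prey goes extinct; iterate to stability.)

Remove Sp7.
Round 1: Sp12 (all prey gone) → extinct.
Round 2: Sp10 (all prey gone) → extinct.
No further losses. Total secondary extinctions: 2.

2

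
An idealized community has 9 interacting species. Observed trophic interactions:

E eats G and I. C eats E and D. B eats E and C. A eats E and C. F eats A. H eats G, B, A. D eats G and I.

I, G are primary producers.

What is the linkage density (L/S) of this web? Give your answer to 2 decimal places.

L/S = 1.56

There are L = 14 links among S = 9 species.
L/S = 14/9 = 1.5556 ≈ 1.56.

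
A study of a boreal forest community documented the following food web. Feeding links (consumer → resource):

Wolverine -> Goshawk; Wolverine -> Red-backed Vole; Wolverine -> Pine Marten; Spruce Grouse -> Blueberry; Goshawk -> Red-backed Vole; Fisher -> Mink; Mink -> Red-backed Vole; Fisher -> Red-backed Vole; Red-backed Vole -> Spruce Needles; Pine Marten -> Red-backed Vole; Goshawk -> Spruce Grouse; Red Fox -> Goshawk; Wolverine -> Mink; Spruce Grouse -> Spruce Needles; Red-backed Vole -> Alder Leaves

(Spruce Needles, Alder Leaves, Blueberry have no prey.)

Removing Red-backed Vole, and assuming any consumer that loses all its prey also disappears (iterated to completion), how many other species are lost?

Remove Red-backed Vole.
Round 1: Pine Marten (all prey gone), Mink (all prey gone) → extinct.
Round 2: Fisher (all prey gone) → extinct.
No further losses. Total secondary extinctions: 3.

3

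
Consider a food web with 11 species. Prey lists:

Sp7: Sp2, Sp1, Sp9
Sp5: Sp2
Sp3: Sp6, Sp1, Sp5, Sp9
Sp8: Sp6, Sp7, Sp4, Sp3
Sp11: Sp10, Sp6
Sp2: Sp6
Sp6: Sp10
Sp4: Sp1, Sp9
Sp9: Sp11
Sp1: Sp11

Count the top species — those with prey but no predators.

1

Top species (has prey, but nothing eats it): Sp8.
Count: 1.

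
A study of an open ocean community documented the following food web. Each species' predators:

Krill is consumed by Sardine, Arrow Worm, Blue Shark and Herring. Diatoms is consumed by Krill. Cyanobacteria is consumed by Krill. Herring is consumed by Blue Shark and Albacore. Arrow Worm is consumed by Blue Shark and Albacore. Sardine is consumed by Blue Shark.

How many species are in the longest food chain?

4 species

One longest chain: Cyanobacteria → Krill → Sardine → Blue Shark.
It has 4 species and 3 links.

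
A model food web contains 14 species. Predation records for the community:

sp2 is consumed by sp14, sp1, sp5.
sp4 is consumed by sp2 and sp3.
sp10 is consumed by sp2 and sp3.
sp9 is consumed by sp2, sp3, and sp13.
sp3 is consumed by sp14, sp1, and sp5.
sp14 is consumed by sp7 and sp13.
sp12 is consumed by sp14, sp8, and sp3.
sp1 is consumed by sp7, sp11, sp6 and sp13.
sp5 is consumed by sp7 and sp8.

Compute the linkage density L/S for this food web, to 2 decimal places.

There are L = 24 links among S = 14 species.
L/S = 24/14 = 1.7143 ≈ 1.71.

L/S = 1.71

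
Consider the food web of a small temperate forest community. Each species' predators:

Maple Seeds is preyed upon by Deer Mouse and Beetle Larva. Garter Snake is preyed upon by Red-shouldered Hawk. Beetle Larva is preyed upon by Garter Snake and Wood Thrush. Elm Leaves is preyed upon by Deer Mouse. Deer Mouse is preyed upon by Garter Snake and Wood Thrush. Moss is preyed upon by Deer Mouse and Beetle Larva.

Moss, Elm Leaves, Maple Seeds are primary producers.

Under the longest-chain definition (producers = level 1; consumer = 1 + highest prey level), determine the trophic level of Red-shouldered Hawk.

Moss is a producer → level 1.
Deer Mouse eats Moss (level 1); other prey at levels: Elm Leaves 1, Maple Seeds 1 → level 2.
Garter Snake eats Deer Mouse (level 2); other prey at levels: Beetle Larva 2 → level 3.
Red-shouldered Hawk eats Garter Snake → level 4.

Trophic level 4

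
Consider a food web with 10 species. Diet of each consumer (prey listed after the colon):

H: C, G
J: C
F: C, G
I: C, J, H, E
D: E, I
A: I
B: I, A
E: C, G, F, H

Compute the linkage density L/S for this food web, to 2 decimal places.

There are L = 18 links among S = 10 species.
L/S = 18/10 = 1.8000 ≈ 1.80.

L/S = 1.80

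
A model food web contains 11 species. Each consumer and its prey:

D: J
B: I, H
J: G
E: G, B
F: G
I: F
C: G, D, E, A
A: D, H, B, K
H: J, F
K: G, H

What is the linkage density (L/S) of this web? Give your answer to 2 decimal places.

There are L = 20 links among S = 11 species.
L/S = 20/11 = 1.8182 ≈ 1.82.

L/S = 1.82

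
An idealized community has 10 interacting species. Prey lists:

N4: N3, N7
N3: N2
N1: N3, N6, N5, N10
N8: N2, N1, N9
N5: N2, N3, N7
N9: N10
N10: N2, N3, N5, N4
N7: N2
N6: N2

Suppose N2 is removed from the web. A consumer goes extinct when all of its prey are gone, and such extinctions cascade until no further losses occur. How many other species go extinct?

9

Remove N2.
Round 1: N3 (all prey gone), N6 (all prey gone), N7 (all prey gone) → extinct.
Round 2: N5 (all prey gone), N4 (all prey gone) → extinct.
Round 3: N10 (all prey gone) → extinct.
Round 4: N1 (all prey gone), N9 (all prey gone) → extinct.
Round 5: N8 (all prey gone) → extinct.
No further losses. Total secondary extinctions: 9.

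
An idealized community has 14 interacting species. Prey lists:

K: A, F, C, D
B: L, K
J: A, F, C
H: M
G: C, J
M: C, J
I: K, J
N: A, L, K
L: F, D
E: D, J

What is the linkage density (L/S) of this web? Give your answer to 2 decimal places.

L/S = 1.64

There are L = 23 links among S = 14 species.
L/S = 23/14 = 1.6429 ≈ 1.64.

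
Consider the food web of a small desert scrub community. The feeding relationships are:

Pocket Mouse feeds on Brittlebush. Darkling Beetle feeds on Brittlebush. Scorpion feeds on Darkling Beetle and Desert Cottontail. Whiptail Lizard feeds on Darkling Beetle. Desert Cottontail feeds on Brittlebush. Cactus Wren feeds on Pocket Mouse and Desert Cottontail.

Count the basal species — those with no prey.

Basal species (no prey listed): Brittlebush.
Count: 1.

1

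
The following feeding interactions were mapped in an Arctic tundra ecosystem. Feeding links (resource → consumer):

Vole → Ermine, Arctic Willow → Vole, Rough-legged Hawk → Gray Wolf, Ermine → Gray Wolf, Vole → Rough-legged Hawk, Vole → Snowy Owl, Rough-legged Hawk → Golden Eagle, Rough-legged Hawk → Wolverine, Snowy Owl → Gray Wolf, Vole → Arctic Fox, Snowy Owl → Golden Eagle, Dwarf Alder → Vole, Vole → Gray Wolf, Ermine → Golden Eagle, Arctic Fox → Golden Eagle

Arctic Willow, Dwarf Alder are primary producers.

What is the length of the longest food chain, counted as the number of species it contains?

4 species

One longest chain: Arctic Willow → Vole → Rough-legged Hawk → Wolverine.
It has 4 species and 3 links.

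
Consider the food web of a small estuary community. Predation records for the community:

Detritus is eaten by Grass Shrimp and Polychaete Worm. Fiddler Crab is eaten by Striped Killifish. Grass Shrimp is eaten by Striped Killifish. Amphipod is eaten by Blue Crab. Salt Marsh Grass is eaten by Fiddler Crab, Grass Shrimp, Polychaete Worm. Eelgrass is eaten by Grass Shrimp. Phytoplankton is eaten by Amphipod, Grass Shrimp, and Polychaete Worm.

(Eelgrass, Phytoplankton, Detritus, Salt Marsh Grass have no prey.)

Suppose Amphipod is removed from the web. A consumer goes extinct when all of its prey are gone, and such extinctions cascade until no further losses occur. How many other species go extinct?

Remove Amphipod.
Round 1: Blue Crab (all prey gone) → extinct.
No further losses. Total secondary extinctions: 1.

1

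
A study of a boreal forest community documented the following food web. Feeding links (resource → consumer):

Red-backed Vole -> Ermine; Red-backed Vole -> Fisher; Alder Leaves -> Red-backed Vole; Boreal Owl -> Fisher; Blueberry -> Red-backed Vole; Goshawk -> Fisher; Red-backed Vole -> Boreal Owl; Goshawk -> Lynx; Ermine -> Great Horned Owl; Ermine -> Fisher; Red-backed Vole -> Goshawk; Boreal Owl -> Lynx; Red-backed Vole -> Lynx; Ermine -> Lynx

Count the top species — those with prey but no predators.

3

Top species (has prey, but nothing eats it): Fisher, Great Horned Owl, Lynx.
Count: 3.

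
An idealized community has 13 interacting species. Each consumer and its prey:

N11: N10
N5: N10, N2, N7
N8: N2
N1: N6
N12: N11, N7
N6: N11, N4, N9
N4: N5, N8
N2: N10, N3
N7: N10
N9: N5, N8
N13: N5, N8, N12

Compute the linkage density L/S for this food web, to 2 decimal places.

There are L = 21 links among S = 13 species.
L/S = 21/13 = 1.6154 ≈ 1.62.

L/S = 1.62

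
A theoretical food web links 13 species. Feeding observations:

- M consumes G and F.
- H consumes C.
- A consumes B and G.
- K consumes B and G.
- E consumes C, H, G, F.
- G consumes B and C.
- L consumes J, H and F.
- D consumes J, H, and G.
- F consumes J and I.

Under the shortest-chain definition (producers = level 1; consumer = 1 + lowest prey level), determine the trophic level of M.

J is a producer → level 1.
F eats J → level 2.
M eats F → level 3.
No prey of M is below level 2, so 3 is the minimum.

Trophic level 3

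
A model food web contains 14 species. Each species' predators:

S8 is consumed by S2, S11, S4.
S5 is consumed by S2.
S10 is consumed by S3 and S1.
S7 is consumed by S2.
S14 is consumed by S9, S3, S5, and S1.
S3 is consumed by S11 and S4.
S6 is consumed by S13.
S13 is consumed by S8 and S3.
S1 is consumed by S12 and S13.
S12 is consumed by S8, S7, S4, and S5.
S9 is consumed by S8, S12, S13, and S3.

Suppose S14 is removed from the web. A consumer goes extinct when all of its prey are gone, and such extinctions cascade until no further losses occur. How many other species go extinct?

Remove S14.
Round 1: S9 (all prey gone) → extinct.
No further losses. Total secondary extinctions: 1.

1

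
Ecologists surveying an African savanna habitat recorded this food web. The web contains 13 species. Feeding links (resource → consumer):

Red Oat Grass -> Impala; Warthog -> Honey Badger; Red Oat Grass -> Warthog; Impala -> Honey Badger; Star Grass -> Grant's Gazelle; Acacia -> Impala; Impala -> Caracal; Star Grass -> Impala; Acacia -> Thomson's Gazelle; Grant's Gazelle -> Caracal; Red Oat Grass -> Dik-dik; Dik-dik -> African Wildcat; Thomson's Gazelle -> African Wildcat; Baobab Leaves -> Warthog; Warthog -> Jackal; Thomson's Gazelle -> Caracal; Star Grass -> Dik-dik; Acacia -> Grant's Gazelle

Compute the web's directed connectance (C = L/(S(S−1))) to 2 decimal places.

C = 0.12

The web has S = 13 species and L = 18 feeding links.
C = L / (S(S−1)) = 18 / 156 = 0.1154 ≈ 0.12.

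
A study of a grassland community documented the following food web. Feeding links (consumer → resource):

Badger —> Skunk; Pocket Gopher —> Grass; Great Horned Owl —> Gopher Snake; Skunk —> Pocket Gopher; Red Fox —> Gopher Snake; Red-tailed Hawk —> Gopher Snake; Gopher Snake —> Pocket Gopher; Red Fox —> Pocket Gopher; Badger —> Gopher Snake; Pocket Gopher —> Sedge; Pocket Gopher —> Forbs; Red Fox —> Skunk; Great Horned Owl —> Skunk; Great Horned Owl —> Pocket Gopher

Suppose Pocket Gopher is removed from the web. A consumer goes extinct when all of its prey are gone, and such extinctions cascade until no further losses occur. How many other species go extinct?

Remove Pocket Gopher.
Round 1: Skunk (all prey gone), Gopher Snake (all prey gone) → extinct.
Round 2: Great Horned Owl (all prey gone), Red-tailed Hawk (all prey gone), Red Fox (all prey gone), Badger (all prey gone) → extinct.
No further losses. Total secondary extinctions: 6.

6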